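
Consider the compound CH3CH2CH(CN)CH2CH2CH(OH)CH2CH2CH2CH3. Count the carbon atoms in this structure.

11

Atom tally by fragment:
  CH3 → C:1 H:3
  CH2 → C:1 H:2
  CH(CN) → C:2 H:1 N:1
  CH2 → C:1 H:2
  CH2 → C:1 H:2
  CH(OH) → C:1 H:2 O:1
  CH2 → C:1 H:2
  CH2 → C:1 H:2
  CH2 → C:1 H:2
  CH3 → C:1 H:3
Element totals:
  C: 11
  H: 21
  N: 1
  O: 1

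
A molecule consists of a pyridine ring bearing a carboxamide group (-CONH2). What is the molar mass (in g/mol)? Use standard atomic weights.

Atom tally by fragment:
  pyridine ring core → C:5 H:5 N:1
  (− 1 ring H displaced by substituents)
  + CONH2 → C:1 H:2 O:1 N:1
Element totals:
  C: 6
  H: 6
  N: 2
  O: 1
Molecular formula: C6H6N2O.
  M = 6(12.011) + 6(1.008) + 2(14.007) + 15.999
    = 72.066 + 6.048 + 28.014 + 15.999 = 122.127

122.13 g/mol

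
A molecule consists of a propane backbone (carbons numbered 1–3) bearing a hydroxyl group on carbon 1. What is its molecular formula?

C3H8O

Atom tally by fragment:
  HOCH2 → C:1 H:3 O:1
  CH2 → C:1 H:2
  CH3 → C:1 H:3
Element totals:
  C: 3
  H: 8
  O: 1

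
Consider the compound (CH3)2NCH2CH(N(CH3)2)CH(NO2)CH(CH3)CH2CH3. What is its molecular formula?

C11H25N3O2

Atom tally by fragment:
  (CH3)2NCH2 → C:3 H:8 N:1
  CH(N(CH3)2) → C:3 H:7 N:1
  CH(NO2) → C:1 H:1 N:1 O:2
  CH(CH3) → C:2 H:4
  CH2 → C:1 H:2
  CH3 → C:1 H:3
Element totals:
  C: 11
  H: 25
  N: 3
  O: 2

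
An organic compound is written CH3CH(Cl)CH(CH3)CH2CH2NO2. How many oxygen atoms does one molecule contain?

2

Atom tally by fragment:
  CH3 → C:1 H:3
  CH(Cl) → C:1 H:1 Cl:1
  CH(CH3) → C:2 H:4
  CH2 → C:1 H:2
  CH2NO2 → C:1 H:2 N:1 O:2
Element totals:
  C: 6
  H: 12
  Cl: 1
  N: 1
  O: 2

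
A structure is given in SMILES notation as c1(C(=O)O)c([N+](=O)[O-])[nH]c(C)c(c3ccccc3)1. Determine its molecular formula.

C12H10N2O4

Atom tally by fragment:
  pyrrole ring core → C:4 H:5 N:1
  (− 4 ring H displaced by substituents)
  + COOH → C:1 H:1 O:2
  + NO2 → N:1 O:2
  + CH3 → C:1 H:3
  + C6H5 → C:6 H:5
Element totals:
  C: 12
  H: 10
  N: 2
  O: 4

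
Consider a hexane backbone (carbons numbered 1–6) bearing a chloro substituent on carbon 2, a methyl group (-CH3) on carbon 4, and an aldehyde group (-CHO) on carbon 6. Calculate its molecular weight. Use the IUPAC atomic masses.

Atom tally by fragment:
  CH3 → C:1 H:3
  CH(Cl) → C:1 H:1 Cl:1
  CH2 → C:1 H:2
  CH(CH3) → C:2 H:4
  CH2 → C:1 H:2
  CH2CHO → C:2 H:3 O:1
Element totals:
  C: 8
  H: 15
  Cl: 1
  O: 1
Molecular formula: C8H15ClO.
  M = 8(12.011) + 15(1.008) + 35.45 + 15.999
    = 96.088 + 15.120 + 35.450 + 15.999 = 162.657

162.66 g/mol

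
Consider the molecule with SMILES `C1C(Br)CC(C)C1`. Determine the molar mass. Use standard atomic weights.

163.06 g/mol

Atom tally by fragment:
  cyclopentane ring core → C:5 H:10
  (− 2 ring H displaced by substituents)
  + Br → Br:1
  + CH3 → C:1 H:3
Element totals:
  C: 6
  H: 11
  Br: 1
Molecular formula: C6H11Br.
  M = 6(12.011) + 11(1.008) + 79.904
    = 72.066 + 11.088 + 79.904 = 163.058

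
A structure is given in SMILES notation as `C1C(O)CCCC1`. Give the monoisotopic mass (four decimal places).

100.0888

Atom tally by fragment:
  cyclohexane ring core → C:6 H:12
  (− 1 ring H displaced by substituents)
  + OH → O:1 H:1
Element totals:
  C: 6
  H: 12
  O: 1
Molecular formula: C6H12O.
  M = 6(12.0) + 12(1.007825) + 15.994915
    = 72.000000 + 12.093900 + 15.994915 = 100.088815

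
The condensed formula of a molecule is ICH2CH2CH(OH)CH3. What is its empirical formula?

Atom tally by fragment:
  ICH2 → C:1 H:2 I:1
  CH2 → C:1 H:2
  CH(OH) → C:1 H:2 O:1
  CH3 → C:1 H:3
Element totals:
  C: 4
  H: 9
  I: 1
  O: 1
Molecular formula: C4H9IO.
gcd of subscripts (4, 9, 1, 1) = 1, so the empirical formula equals the molecular formula.

C4H9IO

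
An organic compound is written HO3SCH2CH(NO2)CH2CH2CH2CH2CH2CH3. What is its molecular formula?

C8H17NO5S

Atom tally by fragment:
  HO3SCH2 → C:1 H:3 S:1 O:3
  CH(NO2) → C:1 H:1 N:1 O:2
  CH2 → C:1 H:2
  CH2 → C:1 H:2
  CH2 → C:1 H:2
  CH2 → C:1 H:2
  CH2 → C:1 H:2
  CH3 → C:1 H:3
Element totals:
  C: 8
  H: 17
  N: 1
  O: 5
  S: 1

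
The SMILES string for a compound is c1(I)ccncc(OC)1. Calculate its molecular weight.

Atom tally by fragment:
  pyridine ring core → C:5 H:5 N:1
  (− 2 ring H displaced by substituents)
  + I → I:1
  + OCH3 → C:1 H:3 O:1
Element totals:
  C: 6
  H: 6
  I: 1
  N: 1
  O: 1
Molecular formula: C6H6INO.
  M = 6(12.011) + 6(1.008) + 126.904 + 14.007 + 15.999
    = 72.066 + 6.048 + 126.904 + 14.007 + 15.999 = 235.024

235.02 g/mol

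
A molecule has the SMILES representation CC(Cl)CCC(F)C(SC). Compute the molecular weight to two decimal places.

184.70 g/mol

Atom tally by fragment:
  CH3 → C:1 H:3
  CH(Cl) → C:1 H:1 Cl:1
  CH2 → C:1 H:2
  CH2 → C:1 H:2
  CH(F) → C:1 H:1 F:1
  CH2SCH3 → C:2 H:5 S:1
Element totals:
  C: 7
  H: 14
  Cl: 1
  F: 1
  S: 1
Molecular formula: C7H14ClFS.
  M = 7(12.011) + 14(1.008) + 35.45 + 18.998 + 32.06
    = 84.077 + 14.112 + 35.450 + 18.998 + 32.060 = 184.697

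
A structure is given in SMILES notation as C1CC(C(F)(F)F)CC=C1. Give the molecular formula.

C7H9F3

Atom tally by fragment:
  cyclohexene ring core → C:6 H:10
  (− 1 ring H displaced by substituents)
  + CF3 → C:1 F:3
Element totals:
  C: 7
  H: 9
  F: 3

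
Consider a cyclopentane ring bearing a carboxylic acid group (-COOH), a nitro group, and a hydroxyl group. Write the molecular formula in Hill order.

C6H9NO5

Atom tally by fragment:
  cyclopentane ring core → C:5 H:10
  (− 3 ring H displaced by substituents)
  + COOH → C:1 H:1 O:2
  + NO2 → N:1 O:2
  + OH → O:1 H:1
Element totals:
  C: 6
  H: 9
  N: 1
  O: 5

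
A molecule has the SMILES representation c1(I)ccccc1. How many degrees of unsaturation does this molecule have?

Atom tally by fragment:
  benzene ring core → C:6 H:6
  (− 1 ring H displaced by substituents)
  + I → I:1
Element totals:
  C: 6
  H: 5
  I: 1
Molecular formula: C6H5I.
DoU = (2C + 2 + N − H − X) / 2 = (2·6 + 2 + 0 − 5 − 1) / 2 = 4.

4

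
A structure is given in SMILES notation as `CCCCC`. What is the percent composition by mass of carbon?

83.24%

Atom tally by fragment:
  CH3 → C:1 H:3
  CH2 → C:1 H:2
  CH2 → C:1 H:2
  CH2 → C:1 H:2
  CH3 → C:1 H:3
Element totals:
  C: 5
  H: 12
Molecular formula: C5H12.
Molar mass = 72.151 g/mol.
Mass from C: 5 × 12.011 = 60.055 g/mol.
%C = 60.055 / 72.151 × 100 = 83.24%.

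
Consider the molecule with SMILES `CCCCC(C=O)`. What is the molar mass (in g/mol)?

100.16 g/mol

Atom tally by fragment:
  CH3 → C:1 H:3
  CH2 → C:1 H:2
  CH2 → C:1 H:2
  CH2 → C:1 H:2
  CH2CHO → C:2 H:3 O:1
Element totals:
  C: 6
  H: 12
  O: 1
Molecular formula: C6H12O.
  M = 6(12.011) + 12(1.008) + 15.999
    = 72.066 + 12.096 + 15.999 = 100.161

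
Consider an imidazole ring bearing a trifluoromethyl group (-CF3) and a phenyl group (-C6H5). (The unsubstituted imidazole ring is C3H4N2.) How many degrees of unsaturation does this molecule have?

7

Atom tally by fragment:
  imidazole ring core → C:3 H:4 N:2
  (− 2 ring H displaced by substituents)
  + CF3 → C:1 F:3
  + C6H5 → C:6 H:5
Element totals:
  C: 10
  H: 7
  F: 3
  N: 2
Molecular formula: C10H7F3N2.
DoU = (2C + 2 + N − H − X) / 2 = (2·10 + 2 + 2 − 7 − 3) / 2 = 7.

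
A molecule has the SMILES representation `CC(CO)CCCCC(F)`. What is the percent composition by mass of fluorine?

Atom tally by fragment:
  CH3 → C:1 H:3
  CH(CH2OH) → C:2 H:4 O:1
  CH2 → C:1 H:2
  CH2 → C:1 H:2
  CH2 → C:1 H:2
  CH2 → C:1 H:2
  CH2F → C:1 H:2 F:1
Element totals:
  C: 8
  H: 17
  F: 1
  O: 1
Molecular formula: C8H17FO.
Molar mass = 148.221 g/mol.
Mass from F: 1 × 18.998 = 18.998 g/mol.
%F = 18.998 / 148.221 × 100 = 12.82%.

12.82%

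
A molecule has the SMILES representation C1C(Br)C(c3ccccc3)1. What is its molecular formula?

C9H9Br

Atom tally by fragment:
  cyclopropane ring core → C:3 H:6
  (− 2 ring H displaced by substituents)
  + Br → Br:1
  + C6H5 → C:6 H:5
Element totals:
  C: 9
  H: 9
  Br: 1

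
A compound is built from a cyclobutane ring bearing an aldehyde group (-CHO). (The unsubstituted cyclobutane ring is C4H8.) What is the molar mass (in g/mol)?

84.12 g/mol

Atom tally by fragment:
  cyclobutane ring core → C:4 H:8
  (− 1 ring H displaced by substituents)
  + CHO → C:1 H:1 O:1
Element totals:
  C: 5
  H: 8
  O: 1
Molecular formula: C5H8O.
  M = 5(12.011) + 8(1.008) + 15.999
    = 60.055 + 8.064 + 15.999 = 84.118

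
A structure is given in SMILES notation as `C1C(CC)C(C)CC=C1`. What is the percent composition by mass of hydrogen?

Atom tally by fragment:
  cyclohexene ring core → C:6 H:10
  (− 2 ring H displaced by substituents)
  + C2H5 → C:2 H:5
  + CH3 → C:1 H:3
Element totals:
  C: 9
  H: 16
Molecular formula: C9H16.
Molar mass = 124.227 g/mol.
Mass from H: 16 × 1.008 = 16.128 g/mol.
%H = 16.128 / 124.227 × 100 = 12.98%.

12.98%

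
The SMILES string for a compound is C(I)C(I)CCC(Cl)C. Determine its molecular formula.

C6H11ClI2

Atom tally by fragment:
  ICH2 → C:1 H:2 I:1
  CH(I) → C:1 H:1 I:1
  CH2 → C:1 H:2
  CH2 → C:1 H:2
  CH(Cl) → C:1 H:1 Cl:1
  CH3 → C:1 H:3
Element totals:
  C: 6
  H: 11
  Cl: 1
  I: 2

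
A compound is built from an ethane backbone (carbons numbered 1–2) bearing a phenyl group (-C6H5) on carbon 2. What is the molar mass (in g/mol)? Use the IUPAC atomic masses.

106.17 g/mol

Atom tally by fragment:
  CH3 → C:1 H:3
  CH2C6H5 → C:7 H:7
Element totals:
  C: 8
  H: 10
Molecular formula: C8H10.
  M = 8(12.011) + 10(1.008)
    = 96.088 + 10.080 = 106.168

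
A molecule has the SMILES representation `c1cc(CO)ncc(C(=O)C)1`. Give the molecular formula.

C8H9NO2

Atom tally by fragment:
  pyridine ring core → C:5 H:5 N:1
  (− 2 ring H displaced by substituents)
  + CH2OH → C:1 H:3 O:1
  + COCH3 → C:2 H:3 O:1
Element totals:
  C: 8
  H: 9
  N: 1
  O: 2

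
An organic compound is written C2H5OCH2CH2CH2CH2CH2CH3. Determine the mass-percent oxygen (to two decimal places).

Element totals:
  C: 8
  H: 18
  O: 1
Molecular formula: C8H18O.
Molar mass = 130.231 g/mol.
Mass from O: 1 × 15.999 = 15.999 g/mol.
%O = 15.999 / 130.231 × 100 = 12.29%.

12.29%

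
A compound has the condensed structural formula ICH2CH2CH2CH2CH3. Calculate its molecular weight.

Atom tally by fragment:
  ICH2 → C:1 H:2 I:1
  CH2 → C:1 H:2
  CH2 → C:1 H:2
  CH2 → C:1 H:2
  CH3 → C:1 H:3
Element totals:
  C: 5
  H: 11
  I: 1
Molecular formula: C5H11I.
  M = 5(12.011) + 11(1.008) + 126.904
    = 60.055 + 11.088 + 126.904 = 198.047

198.05 g/mol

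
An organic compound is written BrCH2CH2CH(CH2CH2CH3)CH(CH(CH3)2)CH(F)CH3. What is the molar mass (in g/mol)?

267.23 g/mol

Atom tally by fragment:
  BrCH2 → C:1 H:2 Br:1
  CH2 → C:1 H:2
  CH(CH2CH2CH3) → C:4 H:8
  CH(CH(CH3)2) → C:4 H:8
  CH(F) → C:1 H:1 F:1
  CH3 → C:1 H:3
Element totals:
  C: 12
  H: 24
  Br: 1
  F: 1
Molecular formula: C12H24BrF.
  M = 12(12.011) + 24(1.008) + 79.904 + 18.998
    = 144.132 + 24.192 + 79.904 + 18.998 = 267.226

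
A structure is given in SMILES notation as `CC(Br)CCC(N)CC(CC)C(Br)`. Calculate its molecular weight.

Atom tally by fragment:
  CH3 → C:1 H:3
  CH(Br) → C:1 H:1 Br:1
  CH2 → C:1 H:2
  CH2 → C:1 H:2
  CH(NH2) → C:1 H:3 N:1
  CH2 → C:1 H:2
  CH(C2H5) → C:3 H:6
  CH2Br → C:1 H:2 Br:1
Element totals:
  C: 10
  H: 21
  Br: 2
  N: 1
Molecular formula: C10H21Br2N.
  M = 10(12.011) + 21(1.008) + 2(79.904) + 14.007
    = 120.110 + 21.168 + 159.808 + 14.007 = 315.093

315.09 g/mol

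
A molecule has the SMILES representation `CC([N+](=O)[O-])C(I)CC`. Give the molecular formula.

Atom tally by fragment:
  CH3 → C:1 H:3
  CH(NO2) → C:1 H:1 N:1 O:2
  CH(I) → C:1 H:1 I:1
  CH2 → C:1 H:2
  CH3 → C:1 H:3
Element totals:
  C: 5
  H: 10
  I: 1
  N: 1
  O: 2

C5H10INO2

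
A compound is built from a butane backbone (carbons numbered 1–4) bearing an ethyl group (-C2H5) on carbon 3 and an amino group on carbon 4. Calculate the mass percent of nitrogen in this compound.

13.84%

Atom tally by fragment:
  CH3 → C:1 H:3
  CH2 → C:1 H:2
  CH(C2H5) → C:3 H:6
  CH2NH2 → C:1 H:4 N:1
Element totals:
  C: 6
  H: 15
  N: 1
Molecular formula: C6H15N.
Molar mass = 101.193 g/mol.
Mass from N: 1 × 14.007 = 14.007 g/mol.
%N = 14.007 / 101.193 × 100 = 13.84%.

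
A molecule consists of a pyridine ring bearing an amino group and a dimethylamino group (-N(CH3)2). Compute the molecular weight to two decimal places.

Atom tally by fragment:
  pyridine ring core → C:5 H:5 N:1
  (− 2 ring H displaced by substituents)
  + NH2 → N:1 H:2
  + N(CH3)2 → N:1 C:2 H:6
Element totals:
  C: 7
  H: 11
  N: 3
Molecular formula: C7H11N3.
  M = 7(12.011) + 11(1.008) + 3(14.007)
    = 84.077 + 11.088 + 42.021 = 137.186

137.19 g/mol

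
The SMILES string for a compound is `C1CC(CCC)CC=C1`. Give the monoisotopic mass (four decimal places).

124.1252

Atom tally by fragment:
  cyclohexene ring core → C:6 H:10
  (− 1 ring H displaced by substituents)
  + CH2CH2CH3 → C:3 H:7
Element totals:
  C: 9
  H: 16
Molecular formula: C9H16.
  M = 9(12.0) + 16(1.007825)
    = 108.000000 + 16.125200 = 124.125200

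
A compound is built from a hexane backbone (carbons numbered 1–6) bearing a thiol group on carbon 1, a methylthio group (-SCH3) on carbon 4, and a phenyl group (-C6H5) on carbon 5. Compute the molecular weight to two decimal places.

Atom tally by fragment:
  HSCH2 → C:1 H:3 S:1
  CH2 → C:1 H:2
  CH2 → C:1 H:2
  CH(SCH3) → C:2 H:4 S:1
  CH(C6H5) → C:7 H:6
  CH3 → C:1 H:3
Element totals:
  C: 13
  H: 20
  S: 2
Molecular formula: C13H20S2.
  M = 13(12.011) + 20(1.008) + 2(32.06)
    = 156.143 + 20.160 + 64.120 = 240.423

240.42 g/mol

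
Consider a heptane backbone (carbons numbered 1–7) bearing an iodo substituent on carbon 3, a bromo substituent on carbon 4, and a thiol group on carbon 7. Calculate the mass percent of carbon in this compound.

Atom tally by fragment:
  CH3 → C:1 H:3
  CH2 → C:1 H:2
  CH(I) → C:1 H:1 I:1
  CH(Br) → C:1 H:1 Br:1
  CH2 → C:1 H:2
  CH2 → C:1 H:2
  CH2SH → C:1 H:3 S:1
Element totals:
  C: 7
  H: 14
  Br: 1
  I: 1
  S: 1
Molecular formula: C7H14BrIS.
Molar mass = 337.057 g/mol.
Mass from C: 7 × 12.011 = 84.077 g/mol.
%C = 84.077 / 337.057 × 100 = 24.94%.

24.94%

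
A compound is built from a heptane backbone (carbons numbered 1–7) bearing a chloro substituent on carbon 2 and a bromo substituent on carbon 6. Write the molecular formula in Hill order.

Atom tally by fragment:
  CH3 → C:1 H:3
  CH(Cl) → C:1 H:1 Cl:1
  CH2 → C:1 H:2
  CH2 → C:1 H:2
  CH2 → C:1 H:2
  CH(Br) → C:1 H:1 Br:1
  CH3 → C:1 H:3
Element totals:
  C: 7
  H: 14
  Br: 1
  Cl: 1

C7H14BrCl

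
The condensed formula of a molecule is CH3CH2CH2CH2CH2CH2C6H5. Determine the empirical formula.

C2H3

Atom tally by fragment:
  CH3 → C:1 H:3
  CH2 → C:1 H:2
  CH2 → C:1 H:2
  CH2 → C:1 H:2
  CH2 → C:1 H:2
  CH2C6H5 → C:7 H:7
Element totals:
  C: 12
  H: 18
Molecular formula: C12H18.
gcd of subscripts = 6; dividing each by 6:
  C: 12/6 = 2
  H: 18/6 = 3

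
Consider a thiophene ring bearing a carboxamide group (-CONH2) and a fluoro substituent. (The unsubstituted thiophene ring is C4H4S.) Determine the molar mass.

Atom tally by fragment:
  thiophene ring core → C:4 H:4 S:1
  (− 2 ring H displaced by substituents)
  + CONH2 → C:1 H:2 O:1 N:1
  + F → F:1
Element totals:
  C: 5
  H: 4
  F: 1
  N: 1
  O: 1
  S: 1
Molecular formula: C5H4FNOS.
  M = 5(12.011) + 4(1.008) + 18.998 + 14.007 + 15.999 + 32.06
    = 60.055 + 4.032 + 18.998 + 14.007 + 15.999 + 32.060 = 145.151

145.15 g/mol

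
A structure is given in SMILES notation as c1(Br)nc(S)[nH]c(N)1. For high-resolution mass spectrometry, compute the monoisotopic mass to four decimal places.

192.9309

Atom tally by fragment:
  imidazole ring core → C:3 H:4 N:2
  (− 3 ring H displaced by substituents)
  + Br → Br:1
  + SH → S:1 H:1
  + NH2 → N:1 H:2
Element totals:
  C: 3
  H: 4
  Br: 1
  N: 3
  S: 1
Molecular formula: C3H4BrN3S.
  M = 3(12.0) + 4(1.007825) + 78.918338 + 3(14.003074) + 31.972071
    = 36.000000 + 4.031300 + 78.918338 + 42.009222 + 31.972071 = 192.930931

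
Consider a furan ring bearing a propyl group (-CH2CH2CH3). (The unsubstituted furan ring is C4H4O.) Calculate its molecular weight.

Atom tally by fragment:
  furan ring core → C:4 H:4 O:1
  (− 1 ring H displaced by substituents)
  + CH2CH2CH3 → C:3 H:7
Element totals:
  C: 7
  H: 10
  O: 1
Molecular formula: C7H10O.
  M = 7(12.011) + 10(1.008) + 15.999
    = 84.077 + 10.080 + 15.999 = 110.156

110.16 g/mol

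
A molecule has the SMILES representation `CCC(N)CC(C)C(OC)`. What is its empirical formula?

C8H19NO

Atom tally by fragment:
  CH3 → C:1 H:3
  CH2 → C:1 H:2
  CH(NH2) → C:1 H:3 N:1
  CH2 → C:1 H:2
  CH(CH3) → C:2 H:4
  CH2OCH3 → C:2 H:5 O:1
Element totals:
  C: 8
  H: 19
  N: 1
  O: 1
Molecular formula: C8H19NO.
gcd of subscripts (8, 19, 1, 1) = 1, so the empirical formula equals the molecular formula.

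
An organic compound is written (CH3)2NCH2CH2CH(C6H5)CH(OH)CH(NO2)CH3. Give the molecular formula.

Element totals:
  C: 14
  H: 22
  N: 2
  O: 3

C14H22N2O3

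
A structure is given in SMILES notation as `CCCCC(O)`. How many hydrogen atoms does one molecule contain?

12

Atom tally by fragment:
  CH3 → C:1 H:3
  CH2 → C:1 H:2
  CH2 → C:1 H:2
  CH2 → C:1 H:2
  CH2OH → C:1 H:3 O:1
Element totals:
  C: 5
  H: 12
  O: 1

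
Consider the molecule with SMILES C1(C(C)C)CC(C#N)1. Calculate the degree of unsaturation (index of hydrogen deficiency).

3

Atom tally by fragment:
  cyclopropane ring core → C:3 H:6
  (− 2 ring H displaced by substituents)
  + CH(CH3)2 → C:3 H:7
  + CN → C:1 N:1
Element totals:
  C: 7
  H: 11
  N: 1
Molecular formula: C7H11N.
DoU = (2C + 2 + N − H − X) / 2 = (2·7 + 2 + 1 − 11 − 0) / 2 = 3.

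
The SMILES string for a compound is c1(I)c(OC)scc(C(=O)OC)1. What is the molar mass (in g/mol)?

298.09 g/mol

Atom tally by fragment:
  thiophene ring core → C:4 H:4 S:1
  (− 3 ring H displaced by substituents)
  + I → I:1
  + OCH3 → C:1 H:3 O:1
  + COOCH3 → C:2 H:3 O:2
Element totals:
  C: 7
  H: 7
  I: 1
  O: 3
  S: 1
Molecular formula: C7H7IO3S.
  M = 7(12.011) + 7(1.008) + 126.904 + 3(15.999) + 32.06
    = 84.077 + 7.056 + 126.904 + 47.997 + 32.060 = 298.094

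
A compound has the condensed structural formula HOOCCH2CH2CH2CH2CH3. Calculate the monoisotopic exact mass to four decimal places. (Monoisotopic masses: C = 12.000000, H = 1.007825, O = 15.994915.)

116.0837

Element totals:
  C: 6
  H: 12
  O: 2
Molecular formula: C6H12O2.
  M = 6(12.0) + 12(1.007825) + 2(15.994915)
    = 72.000000 + 12.093900 + 31.989830 = 116.083730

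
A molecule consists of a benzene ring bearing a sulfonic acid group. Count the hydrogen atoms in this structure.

6

Atom tally by fragment:
  benzene ring core → C:6 H:6
  (− 1 ring H displaced by substituents)
  + SO3H → S:1 O:3 H:1
Element totals:
  C: 6
  H: 6
  O: 3
  S: 1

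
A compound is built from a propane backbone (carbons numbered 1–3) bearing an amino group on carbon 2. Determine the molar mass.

Atom tally by fragment:
  CH3 → C:1 H:3
  CH(NH2) → C:1 H:3 N:1
  CH3 → C:1 H:3
Element totals:
  C: 3
  H: 9
  N: 1
Molecular formula: C3H9N.
  M = 3(12.011) + 9(1.008) + 14.007
    = 36.033 + 9.072 + 14.007 = 59.112

59.11 g/mol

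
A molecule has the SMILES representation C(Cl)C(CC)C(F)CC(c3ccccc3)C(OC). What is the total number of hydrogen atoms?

22

Atom tally by fragment:
  ClCH2 → C:1 H:2 Cl:1
  CH(C2H5) → C:3 H:6
  CH(F) → C:1 H:1 F:1
  CH2 → C:1 H:2
  CH(C6H5) → C:7 H:6
  CH2OCH3 → C:2 H:5 O:1
Element totals:
  C: 15
  H: 22
  Cl: 1
  F: 1
  O: 1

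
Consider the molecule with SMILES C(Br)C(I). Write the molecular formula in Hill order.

C2H4BrI

Atom tally by fragment:
  BrCH2 → C:1 H:2 Br:1
  CH2I → C:1 H:2 I:1
Element totals:
  C: 2
  H: 4
  Br: 1
  I: 1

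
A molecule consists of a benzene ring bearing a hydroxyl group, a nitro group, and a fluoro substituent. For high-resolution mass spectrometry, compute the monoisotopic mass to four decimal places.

Atom tally by fragment:
  benzene ring core → C:6 H:6
  (− 3 ring H displaced by substituents)
  + OH → O:1 H:1
  + NO2 → N:1 O:2
  + F → F:1
Element totals:
  C: 6
  H: 4
  F: 1
  N: 1
  O: 3
Molecular formula: C6H4FNO3.
  M = 6(12.0) + 4(1.007825) + 18.998403 + 14.003074 + 3(15.994915)
    = 72.000000 + 4.031300 + 18.998403 + 14.003074 + 47.984745 = 157.017522

157.0175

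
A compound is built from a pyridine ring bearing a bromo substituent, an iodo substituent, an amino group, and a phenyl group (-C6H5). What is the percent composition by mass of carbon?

35.23%

Atom tally by fragment:
  pyridine ring core → C:5 H:5 N:1
  (− 4 ring H displaced by substituents)
  + Br → Br:1
  + I → I:1
  + NH2 → N:1 H:2
  + C6H5 → C:6 H:5
Element totals:
  C: 11
  H: 8
  Br: 1
  I: 1
  N: 2
Molecular formula: C11H8BrIN2.
Molar mass = 375.007 g/mol.
Mass from C: 11 × 12.011 = 132.121 g/mol.
%C = 132.121 / 375.007 × 100 = 35.23%.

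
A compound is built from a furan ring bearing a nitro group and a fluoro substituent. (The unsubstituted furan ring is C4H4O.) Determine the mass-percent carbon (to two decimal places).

36.66%

Atom tally by fragment:
  furan ring core → C:4 H:4 O:1
  (− 2 ring H displaced by substituents)
  + NO2 → N:1 O:2
  + F → F:1
Element totals:
  C: 4
  H: 2
  F: 1
  N: 1
  O: 3
Molecular formula: C4H2FNO3.
Molar mass = 131.062 g/mol.
Mass from C: 4 × 12.011 = 48.044 g/mol.
%C = 48.044 / 131.062 × 100 = 36.66%.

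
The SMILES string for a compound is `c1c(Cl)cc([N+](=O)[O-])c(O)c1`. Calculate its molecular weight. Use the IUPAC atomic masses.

Atom tally by fragment:
  benzene ring core → C:6 H:6
  (− 3 ring H displaced by substituents)
  + Cl → Cl:1
  + NO2 → N:1 O:2
  + OH → O:1 H:1
Element totals:
  C: 6
  H: 4
  Cl: 1
  N: 1
  O: 3
Molecular formula: C6H4ClNO3.
  M = 6(12.011) + 4(1.008) + 35.45 + 14.007 + 3(15.999)
    = 72.066 + 4.032 + 35.450 + 14.007 + 47.997 = 173.552

173.55 g/mol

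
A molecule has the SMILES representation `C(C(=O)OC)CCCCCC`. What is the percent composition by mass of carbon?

68.31%

Atom tally by fragment:
  CH3OOCCH2 → C:3 H:5 O:2
  CH2 → C:1 H:2
  CH2 → C:1 H:2
  CH2 → C:1 H:2
  CH2 → C:1 H:2
  CH2 → C:1 H:2
  CH3 → C:1 H:3
Element totals:
  C: 9
  H: 18
  O: 2
Molecular formula: C9H18O2.
Molar mass = 158.241 g/mol.
Mass from C: 9 × 12.011 = 108.099 g/mol.
%C = 108.099 / 158.241 × 100 = 68.31%.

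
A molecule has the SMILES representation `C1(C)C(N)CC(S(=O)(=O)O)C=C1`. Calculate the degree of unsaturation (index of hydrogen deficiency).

Atom tally by fragment:
  cyclohexene ring core → C:6 H:10
  (− 3 ring H displaced by substituents)
  + CH3 → C:1 H:3
  + NH2 → N:1 H:2
  + SO3H → S:1 O:3 H:1
Element totals:
  C: 7
  H: 13
  N: 1
  O: 3
  S: 1
Molecular formula: C7H13NO3S.
DoU = (2C + 2 + N − H − X) / 2 = (2·7 + 2 + 1 − 13 − 0) / 2 = 2.

2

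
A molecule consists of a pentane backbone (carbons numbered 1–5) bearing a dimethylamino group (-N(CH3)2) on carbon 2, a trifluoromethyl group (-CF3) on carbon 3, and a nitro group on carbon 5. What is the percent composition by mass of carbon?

42.10%

Atom tally by fragment:
  CH3 → C:1 H:3
  CH(N(CH3)2) → C:3 H:7 N:1
  CH(CF3) → C:2 H:1 F:3
  CH2 → C:1 H:2
  CH2NO2 → C:1 H:2 N:1 O:2
Element totals:
  C: 8
  H: 15
  F: 3
  N: 2
  O: 2
Molecular formula: C8H15F3N2O2.
Molar mass = 228.214 g/mol.
Mass from C: 8 × 12.011 = 96.088 g/mol.
%C = 96.088 / 228.214 × 100 = 42.10%.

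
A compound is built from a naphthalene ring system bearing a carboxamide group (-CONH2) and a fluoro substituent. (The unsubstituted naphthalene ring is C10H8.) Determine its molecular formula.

C11H8FNO

Atom tally by fragment:
  naphthalene ring system core → C:10 H:8
  (− 2 ring H displaced by substituents)
  + CONH2 → C:1 H:2 O:1 N:1
  + F → F:1
Element totals:
  C: 11
  H: 8
  F: 1
  N: 1
  O: 1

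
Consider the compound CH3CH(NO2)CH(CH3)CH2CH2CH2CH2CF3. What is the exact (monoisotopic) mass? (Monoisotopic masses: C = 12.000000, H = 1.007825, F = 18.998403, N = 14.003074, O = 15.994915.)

227.1133

Atom tally by fragment:
  CH3 → C:1 H:3
  CH(NO2) → C:1 H:1 N:1 O:2
  CH(CH3) → C:2 H:4
  CH2 → C:1 H:2
  CH2 → C:1 H:2
  CH2 → C:1 H:2
  CH2CF3 → C:2 H:2 F:3
Element totals:
  C: 9
  H: 16
  F: 3
  N: 1
  O: 2
Molecular formula: C9H16F3NO2.
  M = 9(12.0) + 16(1.007825) + 3(18.998403) + 14.003074 + 2(15.994915)
    = 108.000000 + 16.125200 + 56.995209 + 14.003074 + 31.989830 = 227.113313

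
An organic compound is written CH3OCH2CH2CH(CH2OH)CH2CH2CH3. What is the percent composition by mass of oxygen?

Atom tally by fragment:
  CH3OCH2 → C:2 H:5 O:1
  CH2 → C:1 H:2
  CH(CH2OH) → C:2 H:4 O:1
  CH2 → C:1 H:2
  CH2 → C:1 H:2
  CH3 → C:1 H:3
Element totals:
  C: 8
  H: 18
  O: 2
Molecular formula: C8H18O2.
Molar mass = 146.230 g/mol.
Mass from O: 2 × 15.999 = 31.998 g/mol.
%O = 31.998 / 146.230 × 100 = 21.88%.

21.88%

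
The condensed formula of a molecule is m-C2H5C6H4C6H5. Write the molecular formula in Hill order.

Element totals:
  C: 14
  H: 14

C14H14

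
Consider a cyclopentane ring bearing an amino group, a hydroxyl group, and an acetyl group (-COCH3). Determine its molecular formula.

Atom tally by fragment:
  cyclopentane ring core → C:5 H:10
  (− 3 ring H displaced by substituents)
  + NH2 → N:1 H:2
  + OH → O:1 H:1
  + COCH3 → C:2 H:3 O:1
Element totals:
  C: 7
  H: 13
  N: 1
  O: 2

C7H13NO2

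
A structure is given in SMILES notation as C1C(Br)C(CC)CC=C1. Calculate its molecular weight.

Atom tally by fragment:
  cyclohexene ring core → C:6 H:10
  (− 2 ring H displaced by substituents)
  + Br → Br:1
  + C2H5 → C:2 H:5
Element totals:
  C: 8
  H: 13
  Br: 1
Molecular formula: C8H13Br.
  M = 8(12.011) + 13(1.008) + 79.904
    = 96.088 + 13.104 + 79.904 = 189.096

189.10 g/mol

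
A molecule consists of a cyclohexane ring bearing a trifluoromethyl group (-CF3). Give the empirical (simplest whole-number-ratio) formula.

C7H11F3

Atom tally by fragment:
  cyclohexane ring core → C:6 H:12
  (− 1 ring H displaced by substituents)
  + CF3 → C:1 F:3
Element totals:
  C: 7
  H: 11
  F: 3
Molecular formula: C7H11F3.
gcd of subscripts (7, 3, 11) = 1, so the empirical formula equals the molecular formula.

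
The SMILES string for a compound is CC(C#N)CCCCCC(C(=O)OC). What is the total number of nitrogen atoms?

Atom tally by fragment:
  CH3 → C:1 H:3
  CH(CN) → C:2 H:1 N:1
  CH2 → C:1 H:2
  CH2 → C:1 H:2
  CH2 → C:1 H:2
  CH2 → C:1 H:2
  CH2 → C:1 H:2
  CH2COOCH3 → C:3 H:5 O:2
Element totals:
  C: 11
  H: 19
  N: 1
  O: 2

1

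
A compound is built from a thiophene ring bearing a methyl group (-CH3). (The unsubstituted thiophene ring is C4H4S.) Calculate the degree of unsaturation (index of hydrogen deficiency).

Atom tally by fragment:
  thiophene ring core → C:4 H:4 S:1
  (− 1 ring H displaced by substituents)
  + CH3 → C:1 H:3
Element totals:
  C: 5
  H: 6
  S: 1
Molecular formula: C5H6S.
DoU = (2C + 2 + N − H − X) / 2 = (2·5 + 2 + 0 − 6 − 0) / 2 = 3.

3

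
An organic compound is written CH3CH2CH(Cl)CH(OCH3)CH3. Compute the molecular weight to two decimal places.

136.62 g/mol

Atom tally by fragment:
  CH3 → C:1 H:3
  CH2 → C:1 H:2
  CH(Cl) → C:1 H:1 Cl:1
  CH(OCH3) → C:2 H:4 O:1
  CH3 → C:1 H:3
Element totals:
  C: 6
  H: 13
  Cl: 1
  O: 1
Molecular formula: C6H13ClO.
  M = 6(12.011) + 13(1.008) + 35.45 + 15.999
    = 72.066 + 13.104 + 35.450 + 15.999 = 136.619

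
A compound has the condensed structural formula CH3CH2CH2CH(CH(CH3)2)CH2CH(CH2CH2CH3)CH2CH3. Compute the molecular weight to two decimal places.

Element totals:
  C: 14
  H: 30
Molecular formula: C14H30.
  M = 14(12.011) + 30(1.008)
    = 168.154 + 30.240 = 198.394

198.39 g/mol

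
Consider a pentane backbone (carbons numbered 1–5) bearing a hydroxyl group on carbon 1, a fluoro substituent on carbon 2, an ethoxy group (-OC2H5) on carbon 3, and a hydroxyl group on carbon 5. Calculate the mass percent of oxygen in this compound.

28.88%

Atom tally by fragment:
  HOCH2 → C:1 H:3 O:1
  CH(F) → C:1 H:1 F:1
  CH(OC2H5) → C:3 H:6 O:1
  CH2 → C:1 H:2
  CH2OH → C:1 H:3 O:1
Element totals:
  C: 7
  H: 15
  F: 1
  O: 3
Molecular formula: C7H15FO3.
Molar mass = 166.192 g/mol.
Mass from O: 3 × 15.999 = 47.997 g/mol.
%O = 47.997 / 166.192 × 100 = 28.88%.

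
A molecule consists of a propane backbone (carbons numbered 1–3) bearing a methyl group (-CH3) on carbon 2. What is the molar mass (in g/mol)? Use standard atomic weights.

Atom tally by fragment:
  CH3 → C:1 H:3
  CH(CH3) → C:2 H:4
  CH3 → C:1 H:3
Element totals:
  C: 4
  H: 10
Molecular formula: C4H10.
  M = 4(12.011) + 10(1.008)
    = 48.044 + 10.080 = 58.124

58.12 g/mol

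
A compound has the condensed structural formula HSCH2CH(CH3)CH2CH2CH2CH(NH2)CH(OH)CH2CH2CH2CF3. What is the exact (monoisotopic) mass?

Atom tally by fragment:
  HSCH2 → C:1 H:3 S:1
  CH(CH3) → C:2 H:4
  CH2 → C:1 H:2
  CH2 → C:1 H:2
  CH2 → C:1 H:2
  CH(NH2) → C:1 H:3 N:1
  CH(OH) → C:1 H:2 O:1
  CH2 → C:1 H:2
  CH2 → C:1 H:2
  CH2CF3 → C:2 H:2 F:3
Element totals:
  C: 12
  H: 24
  F: 3
  N: 1
  O: 1
  S: 1
Molecular formula: C12H24F3NOS.
  M = 12(12.0) + 24(1.007825) + 3(18.998403) + 14.003074 + 15.994915 + 31.972071
    = 144.000000 + 24.187800 + 56.995209 + 14.003074 + 15.994915 + 31.972071 = 287.153069

287.1531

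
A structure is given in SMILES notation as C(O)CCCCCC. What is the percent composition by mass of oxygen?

13.77%

Atom tally by fragment:
  HOCH2 → C:1 H:3 O:1
  CH2 → C:1 H:2
  CH2 → C:1 H:2
  CH2 → C:1 H:2
  CH2 → C:1 H:2
  CH2 → C:1 H:2
  CH3 → C:1 H:3
Element totals:
  C: 7
  H: 16
  O: 1
Molecular formula: C7H16O.
Molar mass = 116.204 g/mol.
Mass from O: 1 × 15.999 = 15.999 g/mol.
%O = 15.999 / 116.204 × 100 = 13.77%.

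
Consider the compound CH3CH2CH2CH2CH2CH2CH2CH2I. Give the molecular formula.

Element totals:
  C: 8
  H: 17
  I: 1

C8H17I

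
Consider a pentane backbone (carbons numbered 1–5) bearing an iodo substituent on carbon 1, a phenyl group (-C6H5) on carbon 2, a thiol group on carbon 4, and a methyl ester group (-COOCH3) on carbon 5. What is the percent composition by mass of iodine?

34.84%

Atom tally by fragment:
  ICH2 → C:1 H:2 I:1
  CH(C6H5) → C:7 H:6
  CH2 → C:1 H:2
  CH(SH) → C:1 H:2 S:1
  CH2COOCH3 → C:3 H:5 O:2
Element totals:
  C: 13
  H: 17
  I: 1
  O: 2
  S: 1
Molecular formula: C13H17IO2S.
Molar mass = 364.241 g/mol.
Mass from I: 1 × 126.904 = 126.904 g/mol.
%I = 126.904 / 364.241 × 100 = 34.84%.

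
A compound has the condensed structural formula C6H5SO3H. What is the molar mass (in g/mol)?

Element totals:
  C: 6
  H: 6
  O: 3
  S: 1
Molecular formula: C6H6O3S.
  M = 6(12.011) + 6(1.008) + 3(15.999) + 32.06
    = 72.066 + 6.048 + 47.997 + 32.060 = 158.171

158.17 g/mol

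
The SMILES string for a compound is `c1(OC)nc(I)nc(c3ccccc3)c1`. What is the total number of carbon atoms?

11

Atom tally by fragment:
  pyrimidine ring core → C:4 H:4 N:2
  (− 3 ring H displaced by substituents)
  + OCH3 → C:1 H:3 O:1
  + I → I:1
  + C6H5 → C:6 H:5
Element totals:
  C: 11
  H: 9
  I: 1
  N: 2
  O: 1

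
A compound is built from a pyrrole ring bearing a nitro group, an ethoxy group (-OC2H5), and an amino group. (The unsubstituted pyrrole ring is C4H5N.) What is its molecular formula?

C6H9N3O3

Atom tally by fragment:
  pyrrole ring core → C:4 H:5 N:1
  (− 3 ring H displaced by substituents)
  + NO2 → N:1 O:2
  + OC2H5 → C:2 H:5 O:1
  + NH2 → N:1 H:2
Element totals:
  C: 6
  H: 9
  N: 3
  O: 3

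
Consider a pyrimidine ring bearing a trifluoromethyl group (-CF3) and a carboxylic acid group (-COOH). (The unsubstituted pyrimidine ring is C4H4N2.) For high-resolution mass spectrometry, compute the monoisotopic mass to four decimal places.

192.0147

Atom tally by fragment:
  pyrimidine ring core → C:4 H:4 N:2
  (− 2 ring H displaced by substituents)
  + CF3 → C:1 F:3
  + COOH → C:1 H:1 O:2
Element totals:
  C: 6
  H: 3
  F: 3
  N: 2
  O: 2
Molecular formula: C6H3F3N2O2.
  M = 6(12.0) + 3(1.007825) + 3(18.998403) + 2(14.003074) + 2(15.994915)
    = 72.000000 + 3.023475 + 56.995209 + 28.006148 + 31.989830 = 192.014662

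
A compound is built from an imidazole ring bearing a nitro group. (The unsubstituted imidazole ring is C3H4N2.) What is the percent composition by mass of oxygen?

28.30%

Atom tally by fragment:
  imidazole ring core → C:3 H:4 N:2
  (− 1 ring H displaced by substituents)
  + NO2 → N:1 O:2
Element totals:
  C: 3
  H: 3
  N: 3
  O: 2
Molecular formula: C3H3N3O2.
Molar mass = 113.076 g/mol.
Mass from O: 2 × 15.999 = 31.998 g/mol.
%O = 31.998 / 113.076 × 100 = 28.30%.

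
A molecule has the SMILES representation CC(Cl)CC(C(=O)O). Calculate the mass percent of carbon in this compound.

43.97%

Atom tally by fragment:
  CH3 → C:1 H:3
  CH(Cl) → C:1 H:1 Cl:1
  CH2 → C:1 H:2
  CH2COOH → C:2 H:3 O:2
Element totals:
  C: 5
  H: 9
  Cl: 1
  O: 2
Molecular formula: C5H9ClO2.
Molar mass = 136.575 g/mol.
Mass from C: 5 × 12.011 = 60.055 g/mol.
%C = 60.055 / 136.575 × 100 = 43.97%.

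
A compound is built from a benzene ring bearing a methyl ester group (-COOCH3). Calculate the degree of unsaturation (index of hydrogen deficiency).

5

Atom tally by fragment:
  benzene ring core → C:6 H:6
  (− 1 ring H displaced by substituents)
  + COOCH3 → C:2 H:3 O:2
Element totals:
  C: 8
  H: 8
  O: 2
Molecular formula: C8H8O2.
DoU = (2C + 2 + N − H − X) / 2 = (2·8 + 2 + 0 − 8 − 0) / 2 = 5.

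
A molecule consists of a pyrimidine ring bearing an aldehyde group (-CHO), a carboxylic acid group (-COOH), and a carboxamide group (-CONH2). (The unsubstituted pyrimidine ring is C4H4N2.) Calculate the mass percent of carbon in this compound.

43.09%

Atom tally by fragment:
  pyrimidine ring core → C:4 H:4 N:2
  (− 3 ring H displaced by substituents)
  + CHO → C:1 H:1 O:1
  + COOH → C:1 H:1 O:2
  + CONH2 → C:1 H:2 O:1 N:1
Element totals:
  C: 7
  H: 5
  N: 3
  O: 4
Molecular formula: C7H5N3O4.
Molar mass = 195.134 g/mol.
Mass from C: 7 × 12.011 = 84.077 g/mol.
%C = 84.077 / 195.134 × 100 = 43.09%.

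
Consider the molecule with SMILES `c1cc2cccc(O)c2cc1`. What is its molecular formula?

C10H8O

Atom tally by fragment:
  naphthalene ring system core → C:10 H:8
  (− 1 ring H displaced by substituents)
  + OH → O:1 H:1
Element totals:
  C: 10
  H: 8
  O: 1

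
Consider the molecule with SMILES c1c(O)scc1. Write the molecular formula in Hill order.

C4H4OS

Atom tally by fragment:
  thiophene ring core → C:4 H:4 S:1
  (− 1 ring H displaced by substituents)
  + OH → O:1 H:1
Element totals:
  C: 4
  H: 4
  O: 1
  S: 1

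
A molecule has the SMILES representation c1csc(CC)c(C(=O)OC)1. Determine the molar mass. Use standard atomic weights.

Atom tally by fragment:
  thiophene ring core → C:4 H:4 S:1
  (− 2 ring H displaced by substituents)
  + C2H5 → C:2 H:5
  + COOCH3 → C:2 H:3 O:2
Element totals:
  C: 8
  H: 10
  O: 2
  S: 1
Molecular formula: C8H10O2S.
  M = 8(12.011) + 10(1.008) + 2(15.999) + 32.06
    = 96.088 + 10.080 + 31.998 + 32.060 = 170.226

170.23 g/mol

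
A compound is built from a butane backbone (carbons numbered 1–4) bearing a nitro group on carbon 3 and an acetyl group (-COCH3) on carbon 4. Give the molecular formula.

C6H11NO3

Atom tally by fragment:
  CH3 → C:1 H:3
  CH2 → C:1 H:2
  CH(NO2) → C:1 H:1 N:1 O:2
  CH2COCH3 → C:3 H:5 O:1
Element totals:
  C: 6
  H: 11
  N: 1
  O: 3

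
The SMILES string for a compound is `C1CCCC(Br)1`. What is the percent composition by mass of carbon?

40.30%

Atom tally by fragment:
  cyclopentane ring core → C:5 H:10
  (− 1 ring H displaced by substituents)
  + Br → Br:1
Element totals:
  C: 5
  H: 9
  Br: 1
Molecular formula: C5H9Br.
Molar mass = 149.031 g/mol.
Mass from C: 5 × 12.011 = 60.055 g/mol.
%C = 60.055 / 149.031 × 100 = 40.30%.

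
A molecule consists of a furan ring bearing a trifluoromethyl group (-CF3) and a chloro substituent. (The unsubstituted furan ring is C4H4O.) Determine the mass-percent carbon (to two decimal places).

35.22%

Atom tally by fragment:
  furan ring core → C:4 H:4 O:1
  (− 2 ring H displaced by substituents)
  + CF3 → C:1 F:3
  + Cl → Cl:1
Element totals:
  C: 5
  H: 2
  Cl: 1
  F: 3
  O: 1
Molecular formula: C5H2ClF3O.
Molar mass = 170.514 g/mol.
Mass from C: 5 × 12.011 = 60.055 g/mol.
%C = 60.055 / 170.514 × 100 = 35.22%.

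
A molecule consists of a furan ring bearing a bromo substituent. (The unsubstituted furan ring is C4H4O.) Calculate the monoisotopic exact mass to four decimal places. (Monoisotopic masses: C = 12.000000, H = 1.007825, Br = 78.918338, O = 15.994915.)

Atom tally by fragment:
  furan ring core → C:4 H:4 O:1
  (− 1 ring H displaced by substituents)
  + Br → Br:1
Element totals:
  C: 4
  H: 3
  Br: 1
  O: 1
Molecular formula: C4H3BrO.
  M = 4(12.0) + 3(1.007825) + 78.918338 + 15.994915
    = 48.000000 + 3.023475 + 78.918338 + 15.994915 = 145.936728

145.9367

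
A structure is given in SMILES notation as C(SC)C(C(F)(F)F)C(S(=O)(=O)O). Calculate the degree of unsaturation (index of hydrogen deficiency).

Atom tally by fragment:
  CH3SCH2 → C:2 H:5 S:1
  CH(CF3) → C:2 H:1 F:3
  CH2SO3H → C:1 H:3 S:1 O:3
Element totals:
  C: 5
  H: 9
  F: 3
  O: 3
  S: 2
Molecular formula: C5H9F3O3S2.
DoU = (2C + 2 + N − H − X) / 2 = (2·5 + 2 + 0 − 9 − 3) / 2 = 0.

0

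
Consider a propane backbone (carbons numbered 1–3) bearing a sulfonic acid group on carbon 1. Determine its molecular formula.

Atom tally by fragment:
  HO3SCH2 → C:1 H:3 S:1 O:3
  CH2 → C:1 H:2
  CH3 → C:1 H:3
Element totals:
  C: 3
  H: 8
  O: 3
  S: 1

C3H8O3S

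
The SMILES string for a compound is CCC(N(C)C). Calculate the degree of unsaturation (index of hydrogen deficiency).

Atom tally by fragment:
  CH3 → C:1 H:3
  CH2 → C:1 H:2
  CH2N(CH3)2 → C:3 H:8 N:1
Element totals:
  C: 5
  H: 13
  N: 1
Molecular formula: C5H13N.
DoU = (2C + 2 + N − H − X) / 2 = (2·5 + 2 + 1 − 13 − 0) / 2 = 0.

0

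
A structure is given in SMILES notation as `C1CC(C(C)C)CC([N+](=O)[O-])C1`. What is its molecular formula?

Atom tally by fragment:
  cyclohexane ring core → C:6 H:12
  (− 2 ring H displaced by substituents)
  + CH(CH3)2 → C:3 H:7
  + NO2 → N:1 O:2
Element totals:
  C: 9
  H: 17
  N: 1
  O: 2

C9H17NO2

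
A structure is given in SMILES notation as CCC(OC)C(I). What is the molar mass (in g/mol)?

214.05 g/mol

Atom tally by fragment:
  CH3 → C:1 H:3
  CH2 → C:1 H:2
  CH(OCH3) → C:2 H:4 O:1
  CH2I → C:1 H:2 I:1
Element totals:
  C: 5
  H: 11
  I: 1
  O: 1
Molecular formula: C5H11IO.
  M = 5(12.011) + 11(1.008) + 126.904 + 15.999
    = 60.055 + 11.088 + 126.904 + 15.999 = 214.046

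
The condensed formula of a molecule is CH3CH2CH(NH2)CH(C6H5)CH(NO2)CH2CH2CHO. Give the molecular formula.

Element totals:
  C: 14
  H: 20
  N: 2
  O: 3

C14H20N2O3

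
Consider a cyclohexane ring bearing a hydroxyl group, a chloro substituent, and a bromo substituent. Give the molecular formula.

C6H10BrClO

Atom tally by fragment:
  cyclohexane ring core → C:6 H:12
  (− 3 ring H displaced by substituents)
  + OH → O:1 H:1
  + Cl → Cl:1
  + Br → Br:1
Element totals:
  C: 6
  H: 10
  Br: 1
  Cl: 1
  O: 1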